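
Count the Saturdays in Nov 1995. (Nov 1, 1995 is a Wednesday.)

4

Nov 1, 1995 is a Wednesday; the first Saturday on or after it is Nov 4, 1995 (3 days later).
From Nov 4, 1995 to Nov 30, 1995 is 30 − 4 = 26 days.
26 ÷ 7 = 3 full weeks with remainder 5, so 3 more Saturdays after the first → 4.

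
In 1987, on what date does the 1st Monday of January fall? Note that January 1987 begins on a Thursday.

5 January 1987

January 1987 begins on a Thursday, so the first Monday is January 5 (4 days later).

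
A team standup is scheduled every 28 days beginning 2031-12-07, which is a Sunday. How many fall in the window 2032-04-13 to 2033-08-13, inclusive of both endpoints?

17

Occurrences land 28·i days after 2031-12-07 for i = 0, 1, 2, …
2032-04-13 is 128 days after the start; 128 ÷ 28 = 4 remainder 16; since the remainder is 16, round up to i = 5. First occurrence in the window: #6 on 2032-04-25 (5×28 = 140 days in).
2033-08-13 is 615 days after the start; 615 ÷ 28 = 21 remainder 27. Last occurrence in the window: #22 on 2033-07-17.
Occurrences #6 through #22: 17 in total.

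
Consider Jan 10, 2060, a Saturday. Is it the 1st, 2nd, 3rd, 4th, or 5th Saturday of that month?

2nd

Day 10 falls in week ⌈10/7⌉ of the month.
Days 1–7 hold the 1st Saturday, 8–14 the 2nd, 15–21 the 3rd, 22–28 the 4th, 29–31 the 5th.
10 is in the range for the 2nd.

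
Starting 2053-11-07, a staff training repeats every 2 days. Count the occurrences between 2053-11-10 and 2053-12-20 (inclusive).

20

Occurrences land 2·i days after 2053-11-07 for i = 0, 1, 2, …
2053-11-10 is 3 days after the start; 3 ÷ 2 = 1 remainder 1; since the remainder is 1, round up to i = 2. First occurrence in the window: #3 on 2053-11-11 (2×2 = 4 days in).
2053-12-20 is 43 days after the start; 43 ÷ 2 = 21 remainder 1. Last occurrence in the window: #22 on 2053-12-19.
Occurrences #3 through #22: 20 in total.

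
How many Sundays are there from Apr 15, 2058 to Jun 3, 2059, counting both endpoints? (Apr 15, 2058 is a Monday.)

59

Apr 15, 2058 is a Monday; the first Sunday on or after it is Apr 21, 2058 (6 days later).
From Apr 21, 2058 to Jun 3, 2059: 254 + 154 = 408 days (rest of 2058, to Jun 3, 2059 in 2059).
408 ÷ 7 = 58 full weeks with remainder 2, so 58 more Sundays after the first → 59.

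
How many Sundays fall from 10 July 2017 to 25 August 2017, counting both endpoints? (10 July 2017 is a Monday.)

6

10 July 2017 is a Monday; the first Sunday on or after it is 16 July 2017 (6 days later).
From 16 July 2017 to 25 August 2017: 15 + 25 = 40 days (rest of July, August).
40 ÷ 7 = 5 full weeks with remainder 5, so 5 more Sundays after the first → 6.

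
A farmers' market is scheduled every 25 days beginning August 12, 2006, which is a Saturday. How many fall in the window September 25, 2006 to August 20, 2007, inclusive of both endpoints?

13

Occurrences land 25·i days after August 12, 2006 for i = 0, 1, 2, …
September 25, 2006 is 44 days after the start; 44 ÷ 25 = 1 remainder 19; since the remainder is 19, round up to i = 2. First occurrence in the window: #3 on October 1, 2006 (2×25 = 50 days in).
August 20, 2007 is 373 days after the start; 373 ÷ 25 = 14 remainder 23. Last occurrence in the window: #15 on July 28, 2007.
Occurrences #3 through #15: 13 in total.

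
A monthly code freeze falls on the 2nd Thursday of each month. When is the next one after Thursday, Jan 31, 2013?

Jan 2013 starts on a Tuesday; its first Thursday is the 3rd, so the 2nd Thursday is the 10th — Jan 10, 2013.
That is not after Jan 31, 2013, so look at Feb 2013.
Feb 2013 starts on a Friday; its first Thursday is the 7th, so the 2nd Thursday is the 14th — Feb 14, 2013.

Feb 14, 2013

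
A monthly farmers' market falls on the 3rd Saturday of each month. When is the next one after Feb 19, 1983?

Feb 1983 starts on a Tuesday; its first Saturday is the 5th, so the 3rd Saturday is the 19th — Feb 19, 1983.
That is not after Feb 19, 1983, so look at Mar 1983.
Mar 1983 starts on a Tuesday; its first Saturday is the 5th, so the 3rd Saturday is the 19th — Mar 19, 1983.

Mar 19, 1983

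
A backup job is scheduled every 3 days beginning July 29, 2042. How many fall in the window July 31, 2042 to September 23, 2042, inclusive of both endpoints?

Occurrences land 3·i days after July 29, 2042 for i = 0, 1, 2, …
July 31, 2042 is 2 days after the start; 2 ÷ 3 = 0 remainder 2; since the remainder is 2, round up to i = 1. First occurrence in the window: #2 on August 1, 2042 (1×3 = 3 days in).
September 23, 2042 is 56 days after the start; 56 ÷ 3 = 18 remainder 2. Last occurrence in the window: #19 on September 21, 2042.
Occurrences #2 through #19: 18 in total.

18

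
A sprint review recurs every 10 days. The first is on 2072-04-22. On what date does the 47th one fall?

2073-07-26

The 47th occurrence is 46 intervals after the first: 46 × 10 = 460 days after 2072-04-22.
April has 30 days — 8 days to the end of April leaves 452.
From end of April to end of 2072 is 245 days (207 left).
January has 31 days (176 left).
February has 28 days (148 left).
March has 31 days (117 left).
April has 30 days (87 left).
May has 31 days (56 left).
June has 30 days (26 left).
26 days into July → 2073-07-26.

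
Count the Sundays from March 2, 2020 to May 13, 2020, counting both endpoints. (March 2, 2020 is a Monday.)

March 2, 2020 is a Monday; the first Sunday on or after it is March 8, 2020 (6 days later).
From March 8, 2020 to May 13, 2020: 23 + 30 + 13 = 66 days (rest of March, April, May).
66 ÷ 7 = 9 full weeks with remainder 3, so 9 more Sundays after the first → 10.

10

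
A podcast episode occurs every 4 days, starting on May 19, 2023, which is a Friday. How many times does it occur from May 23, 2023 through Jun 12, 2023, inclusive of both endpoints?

6

Occurrences land 4·i days after May 19, 2023 for i = 0, 1, 2, …
May 23, 2023 is 4 days after the start; 4 ÷ 4 = 1 remainder 0. First occurrence in the window: #2 on May 23, 2023 (1×4 = 4 days in).
Jun 12, 2023 is 24 days after the start; 24 ÷ 4 = 6 remainder 0. Last occurrence in the window: #7 on Jun 12, 2023.
Occurrences #2 through #7: 6 in total.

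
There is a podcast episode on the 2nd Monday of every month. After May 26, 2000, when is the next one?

May 2000 starts on a Monday; its first Monday is the 1st, so the 2nd Monday is the 8th — May 8, 2000.
That is not after May 26, 2000, so look at Jun 2000.
Jun 2000 starts on a Thursday; its first Monday is the 5th, so the 2nd Monday is the 12th — Jun 12, 2000.

Jun 12, 2000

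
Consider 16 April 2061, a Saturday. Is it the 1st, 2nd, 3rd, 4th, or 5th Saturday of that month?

Day 16 falls in week ⌈16/7⌉ of the month.
Days 1–7 hold the 1st Saturday, 8–14 the 2nd, 15–21 the 3rd, 22–28 the 4th, 29–31 the 5th.
16 is in the range for the 3rd.

3rd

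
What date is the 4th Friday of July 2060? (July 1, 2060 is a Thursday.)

2060-07-23

July 2060 begins on a Thursday, so the first Friday is July 2 (1 day later).
The 4th Friday is 3 weeks later: 2 + 21 = 23.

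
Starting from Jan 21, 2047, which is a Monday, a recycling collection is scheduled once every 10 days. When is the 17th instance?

Jun 30, 2047

The 17th occurrence is 16 intervals after the first: 16 × 10 = 160 days after Jan 21, 2047.
Jan has 31 days — 10 days to the end of Jan leaves 150.
Feb has 28 days (122 left).
Mar has 31 days (91 left).
Apr has 30 days (61 left).
May has 31 days (30 left).
30 days into Jun → Jun 30, 2047.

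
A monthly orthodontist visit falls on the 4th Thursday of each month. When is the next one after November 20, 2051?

November 2051 starts on a Wednesday; its first Thursday is the 2nd, so the 4th Thursday is the 23rd — November 23, 2051.
November 23, 2051 is after November 20, 2051, so that is the next one.

November 23, 2051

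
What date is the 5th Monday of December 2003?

The first Monday of December 2003 is December 1.
The 5th Monday is 4 weeks later: 1 + 28 = 29.

December 29, 2003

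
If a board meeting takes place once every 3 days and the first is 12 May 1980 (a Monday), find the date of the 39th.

The 39th occurrence is 38 intervals after the first: 38 × 3 = 114 days after 12 May 1980.
May has 31 days — 19 days to the end of May leaves 95.
June has 30 days (65 left).
July has 31 days (34 left).
August has 31 days (3 left).
3 days into September → 3 September 1980.

3 September 1980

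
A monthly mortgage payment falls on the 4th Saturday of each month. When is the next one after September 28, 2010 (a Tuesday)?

September 2010 starts on a Wednesday; its first Saturday is the 4th, so the 4th Saturday is the 25th — September 25, 2010.
That is not after September 28, 2010, so look at October 2010.
October 2010 starts on a Friday; its first Saturday is the 2nd, so the 4th Saturday is the 23rd — October 23, 2010.

October 23, 2010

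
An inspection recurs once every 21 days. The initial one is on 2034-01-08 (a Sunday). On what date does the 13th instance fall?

The 13th occurrence is 12 intervals after the first: 12 × 21 = 252 days after 2034-01-08.
January has 31 days — 23 days to the end of January leaves 229.
February has 28 days (201 left).
March has 31 days (170 left).
April has 30 days (140 left).
May has 31 days (109 left).
June has 30 days (79 left).
July has 31 days (48 left).
August has 31 days (17 left).
17 days into September → 2034-09-17.

2034-09-17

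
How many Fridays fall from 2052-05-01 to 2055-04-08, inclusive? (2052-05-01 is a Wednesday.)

2052-05-01 is a Wednesday; the first Friday on or after it is 2052-05-03 (2 days later).
From 2052-05-03 to 2055-04-08: 242 + 365 + 365 + 98 = 1070 days (rest of 2052, 2053, 2054, to 2055-04-08 in 2055).
1070 ÷ 7 = 152 full weeks with remainder 6, so 152 more Fridays after the first → 153.

153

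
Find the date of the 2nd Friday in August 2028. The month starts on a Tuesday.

2028-08-11

August 2028 begins on a Tuesday, so the first Friday is August 4 (3 days later).
The 2nd Friday is 1 weeks later: 4 + 7 = 11.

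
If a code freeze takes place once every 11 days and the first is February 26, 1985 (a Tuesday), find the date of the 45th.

The 45th occurrence is 44 intervals after the first: 44 × 11 = 484 days after February 26, 1985.
February has 28 days — 2 days to the end of February leaves 482.
From end of February to end of 1985 is 306 days (176 left).
January has 31 days (145 left).
February has 28 days (117 left).
March has 31 days (86 left).
April has 30 days (56 left).
May has 31 days (25 left).
25 days into June → June 25, 1986.

June 25, 1986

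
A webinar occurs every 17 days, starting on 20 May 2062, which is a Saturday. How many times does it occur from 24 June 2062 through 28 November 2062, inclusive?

9

Occurrences land 17·i days after 20 May 2062 for i = 0, 1, 2, …
24 June 2062 is 35 days after the start; 35 ÷ 17 = 2 remainder 1; since the remainder is 1, round up to i = 3. First occurrence in the window: #4 on 10 July 2062 (3×17 = 51 days in).
28 November 2062 is 192 days after the start; 192 ÷ 17 = 11 remainder 5. Last occurrence in the window: #12 on 23 November 2062.
Occurrences #4 through #12: 9 in total.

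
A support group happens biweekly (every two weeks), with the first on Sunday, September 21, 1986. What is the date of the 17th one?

May 3, 1987

The 17th occurrence is 16 intervals after the first: 16 × 14 = 224 days after September 21, 1986.
September has 30 days — 9 days to the end of September leaves 215.
October has 31 days (184 left).
November has 30 days (154 left).
December has 31 days (123 left).
January has 31 days (92 left).
February has 28 days (64 left).
March has 31 days (33 left).
April has 30 days (3 left).
3 days into May → May 3, 1987.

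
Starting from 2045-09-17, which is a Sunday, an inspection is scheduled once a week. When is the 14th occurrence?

The 14th occurrence is 13 intervals after the first: 13 × 7 = 91 days after 2045-09-17.
September has 30 days — 13 days to the end of September leaves 78.
October has 31 days (47 left).
November has 30 days (17 left).
17 days into December → 2045-12-17.

2045-12-17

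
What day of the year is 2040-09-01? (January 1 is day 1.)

245

Days in months before September: 31 + 29 + 31 + 30 + 31 + 30 + 31 + 31 = 244.
Plus 1 day into September → day 245.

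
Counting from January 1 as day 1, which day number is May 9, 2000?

Days in months before May: 31 + 29 + 31 + 30 = 121.
Plus 9 days into May → day 130.

130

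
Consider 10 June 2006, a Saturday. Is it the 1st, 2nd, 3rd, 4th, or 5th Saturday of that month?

2nd

Day 10 falls in week ⌈10/7⌉ of the month.
Days 1–7 hold the 1st Saturday, 8–14 the 2nd, 15–21 the 3rd, 22–28 the 4th, 29–31 the 5th.
10 is in the range for the 2nd.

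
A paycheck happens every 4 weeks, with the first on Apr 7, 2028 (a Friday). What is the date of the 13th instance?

Mar 9, 2029

The 13th occurrence is 12 intervals after the first: 12 × 28 = 336 days after Apr 7, 2028.
Apr has 30 days — 23 days to the end of Apr leaves 313.
May has 31 days (282 left).
Jun has 30 days (252 left).
Jul has 31 days (221 left).
Aug has 31 days (190 left).
Sep has 30 days (160 left).
Oct has 31 days (129 left).
Nov has 30 days (99 left).
Dec has 31 days (68 left).
Jan has 31 days (37 left).
Feb has 28 days (9 left).
9 days into Mar → Mar 9, 2029.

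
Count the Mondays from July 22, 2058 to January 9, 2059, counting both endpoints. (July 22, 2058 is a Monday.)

25

July 22, 2058 is a Monday; the first Monday on or after it is July 22, 2058.
From July 22, 2058 to January 9, 2059: 9 + 31 + 30 + 31 + 30 + 31 + 9 = 171 days (rest of July, August, September, October, November, December, January).
171 ÷ 7 = 24 full weeks with remainder 3, so 24 more Mondays after the first → 25.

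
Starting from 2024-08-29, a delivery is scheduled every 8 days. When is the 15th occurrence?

The 15th occurrence is 14 intervals after the first: 14 × 8 = 112 days after 2024-08-29.
August has 31 days — 2 days to the end of August leaves 110.
September has 30 days (80 left).
October has 31 days (49 left).
November has 30 days (19 left).
19 days into December → 2024-12-19.

2024-12-19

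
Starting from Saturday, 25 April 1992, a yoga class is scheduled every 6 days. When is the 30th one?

16 October 1992

The 30th occurrence is 29 intervals after the first: 29 × 6 = 174 days after 25 April 1992.
April has 30 days — 5 days to the end of April leaves 169.
May has 31 days (138 left).
June has 30 days (108 left).
July has 31 days (77 left).
August has 31 days (46 left).
September has 30 days (16 left).
16 days into October → 16 October 1992.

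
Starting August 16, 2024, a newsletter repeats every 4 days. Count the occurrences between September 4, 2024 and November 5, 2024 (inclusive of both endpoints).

Occurrences land 4·i days after August 16, 2024 for i = 0, 1, 2, …
September 4, 2024 is 19 days after the start; 19 ÷ 4 = 4 remainder 3; since the remainder is 3, round up to i = 5. First occurrence in the window: #6 on September 5, 2024 (5×4 = 20 days in).
November 5, 2024 is 81 days after the start; 81 ÷ 4 = 20 remainder 1. Last occurrence in the window: #21 on November 4, 2024.
Occurrences #6 through #21: 16 in total.

16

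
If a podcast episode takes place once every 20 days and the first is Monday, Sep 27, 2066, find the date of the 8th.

The 8th occurrence is 7 intervals after the first: 7 × 20 = 140 days after Sep 27, 2066.
Sep has 30 days — 3 days to the end of Sep leaves 137.
Oct has 31 days (106 left).
Nov has 30 days (76 left).
Dec has 31 days (45 left).
Jan has 31 days (14 left).
14 days into Feb → Feb 14, 2067.

Feb 14, 2067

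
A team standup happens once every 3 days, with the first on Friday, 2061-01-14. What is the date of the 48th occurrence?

The 48th occurrence is 47 intervals after the first: 47 × 3 = 141 days after 2061-01-14.
January has 31 days — 17 days to the end of January leaves 124.
February has 28 days (96 left).
March has 31 days (65 left).
April has 30 days (35 left).
May has 31 days (4 left).
4 days into June → 2061-06-04.

2061-06-04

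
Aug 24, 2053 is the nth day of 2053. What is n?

236

Days in months before Aug: 31 + 28 + 31 + 30 + 31 + 30 + 31 = 212.
Plus 24 days into Aug → day 236.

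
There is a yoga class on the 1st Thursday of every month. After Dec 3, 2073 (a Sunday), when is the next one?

Dec 2073 starts on a Friday, so its 1st Thursday is Dec 7, 2073 (6 days in).
Dec 7, 2073 is after Dec 3, 2073, so that is the next one.

Dec 7, 2073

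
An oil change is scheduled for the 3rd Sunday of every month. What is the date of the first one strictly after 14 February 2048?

February 2048 starts on a Saturday; its first Sunday is the 2nd, so the 3rd Sunday is the 16th — 16 February 2048.
16 February 2048 is after 14 February 2048, so that is the next one.

16 February 2048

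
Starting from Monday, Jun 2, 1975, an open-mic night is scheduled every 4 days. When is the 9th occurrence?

The 9th occurrence is 8 intervals after the first: 8 × 4 = 32 days after Jun 2, 1975.
Jun has 30 days — 28 days to the end of Jun leaves 4.
4 days into Jul → Jul 4, 1975.

Jul 4, 1975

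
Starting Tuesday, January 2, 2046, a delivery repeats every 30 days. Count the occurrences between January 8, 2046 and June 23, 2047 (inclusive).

Occurrences land 30·i days after January 2, 2046 for i = 0, 1, 2, …
January 8, 2046 is 6 days after the start; 6 ÷ 30 = 0 remainder 6; since the remainder is 6, round up to i = 1. First occurrence in the window: #2 on February 1, 2046 (1×30 = 30 days in).
June 23, 2047 is 537 days after the start; 537 ÷ 30 = 17 remainder 27. Last occurrence in the window: #18 on May 27, 2047.
Occurrences #2 through #18: 17 in total.

17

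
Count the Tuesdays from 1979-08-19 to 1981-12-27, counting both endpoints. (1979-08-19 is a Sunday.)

123

1979-08-19 is a Sunday; the first Tuesday on or after it is 1979-08-21 (2 days later).
From 1979-08-21 to 1981-12-27: 132 + 366 + 361 = 859 days (rest of 1979, 1980, to 1981-12-27 in 1981).
859 ÷ 7 = 122 full weeks with remainder 5, so 122 more Tuesdays after the first → 123.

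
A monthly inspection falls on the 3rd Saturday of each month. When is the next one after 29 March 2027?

17 April 2027

March 2027 starts on a Monday; its first Saturday is the 6th, so the 3rd Saturday is the 20th — 20 March 2027.
That is not after 29 March 2027, so look at April 2027.
April 2027 starts on a Thursday; its first Saturday is the 3rd, so the 3rd Saturday is the 17th — 17 April 2027.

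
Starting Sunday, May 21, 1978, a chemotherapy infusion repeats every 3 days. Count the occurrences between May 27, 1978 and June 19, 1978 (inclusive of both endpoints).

Occurrences land 3·i days after May 21, 1978 for i = 0, 1, 2, …
May 27, 1978 is 6 days after the start; 6 ÷ 3 = 2 remainder 0. First occurrence in the window: #3 on May 27, 1978 (2×3 = 6 days in).
June 19, 1978 is 29 days after the start; 29 ÷ 3 = 9 remainder 2. Last occurrence in the window: #10 on June 17, 1978.
Occurrences #3 through #10: 8 in total.

8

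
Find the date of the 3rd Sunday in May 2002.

19 May 2002

May 2002 begins on a Wednesday, so the first Sunday is May 5 (4 days later).
The 3rd Sunday is 2 weeks later: 5 + 14 = 19.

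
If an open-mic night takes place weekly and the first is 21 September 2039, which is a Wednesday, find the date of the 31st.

18 April 2040

The 31st occurrence is 30 intervals after the first: 30 × 7 = 210 days after 21 September 2039.
September has 30 days — 9 days to the end of September leaves 201.
October has 31 days (170 left).
November has 30 days (140 left).
December has 31 days (109 left).
January has 31 days (78 left).
February has 29 days (49 left).
March has 31 days (18 left).
18 days into April → 18 April 2040.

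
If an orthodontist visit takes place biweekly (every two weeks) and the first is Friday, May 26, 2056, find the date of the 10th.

September 29, 2056

The 10th occurrence is 9 intervals after the first: 9 × 14 = 126 days after May 26, 2056.
May has 31 days — 5 days to the end of May leaves 121.
June has 30 days (91 left).
July has 31 days (60 left).
August has 31 days (29 left).
29 days into September → September 29, 2056.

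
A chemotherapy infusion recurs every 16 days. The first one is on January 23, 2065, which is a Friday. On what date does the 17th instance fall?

The 17th occurrence is 16 intervals after the first: 16 × 16 = 256 days after January 23, 2065.
January has 31 days — 8 days to the end of January leaves 248.
February has 28 days (220 left).
March has 31 days (189 left).
April has 30 days (159 left).
May has 31 days (128 left).
June has 30 days (98 left).
July has 31 days (67 left).
August has 31 days (36 left).
September has 30 days (6 left).
6 days into October → October 6, 2065.

October 6, 2065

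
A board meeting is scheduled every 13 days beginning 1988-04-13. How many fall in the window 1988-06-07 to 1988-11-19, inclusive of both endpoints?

12

Occurrences land 13·i days after 1988-04-13 for i = 0, 1, 2, …
1988-06-07 is 55 days after the start; 55 ÷ 13 = 4 remainder 3; since the remainder is 3, round up to i = 5. First occurrence in the window: #6 on 1988-06-17 (5×13 = 65 days in).
1988-11-19 is 220 days after the start; 220 ÷ 13 = 16 remainder 12. Last occurrence in the window: #17 on 1988-11-07.
Occurrences #6 through #17: 12 in total.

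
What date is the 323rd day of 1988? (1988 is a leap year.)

January has 31 days (323 − 31 = 292 remain).
February has 29 days (292 − 29 = 263 remain).
March has 31 days (263 − 31 = 232 remain).
April has 30 days (232 − 30 = 202 remain).
May has 31 days (202 − 31 = 171 remain).
June has 30 days (171 − 30 = 141 remain).
July has 31 days (141 − 31 = 110 remain).
August has 31 days (110 − 31 = 79 remain).
September has 30 days (79 − 30 = 49 remain).
October has 31 days (49 − 31 = 18 remain).
18 into November → November 18.

18 November 1988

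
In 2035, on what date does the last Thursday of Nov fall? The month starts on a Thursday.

Nov 2035 begins on a Thursday, so the first Thursday is Nov 1.
Nov 2035 has 30 days. Adding weeks: 1, 8, 15, 22, 29 — the last one ≤ 30 is the 29th.

Nov 29, 2035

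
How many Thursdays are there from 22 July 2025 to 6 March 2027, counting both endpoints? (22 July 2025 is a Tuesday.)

85

22 July 2025 is a Tuesday; the first Thursday on or after it is 24 July 2025 (2 days later).
From 24 July 2025 to 6 March 2027: 160 + 365 + 65 = 590 days (rest of 2025, 2026, to 6 March 2027 in 2027).
590 ÷ 7 = 84 full weeks with remainder 2, so 84 more Thursdays after the first → 85.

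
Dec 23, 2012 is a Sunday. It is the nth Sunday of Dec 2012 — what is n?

4th

Day 23 falls in week ⌈23/7⌉ of the month.
Days 1–7 hold the 1st Sunday, 8–14 the 2nd, 15–21 the 3rd, 22–28 the 4th, 29–31 the 5th.
23 is in the range for the 4th.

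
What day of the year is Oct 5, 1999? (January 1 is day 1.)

Days in months before Oct: 31 + 28 + 31 + 30 + 31 + 30 + 31 + 31 + 30 = 273.
Plus 5 days into Oct → day 278.

278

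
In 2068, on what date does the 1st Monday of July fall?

2068-07-02

July 2068 begins on a Sunday, so the first Monday is July 2 (1 day later).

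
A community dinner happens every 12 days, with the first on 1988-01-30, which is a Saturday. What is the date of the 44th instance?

1989-06-29

The 44th occurrence is 43 intervals after the first: 43 × 12 = 516 days after 1988-01-30.
January has 31 days — 1 day to the end of January leaves 515.
From end of January to end of 1988 is 335 days (180 left).
January has 31 days (149 left).
February has 28 days (121 left).
March has 31 days (90 left).
April has 30 days (60 left).
May has 31 days (29 left).
29 days into June → 1989-06-29.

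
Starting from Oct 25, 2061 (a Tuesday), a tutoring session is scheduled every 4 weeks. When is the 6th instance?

Mar 14, 2062

The 6th occurrence is 5 intervals after the first: 5 × 28 = 140 days after Oct 25, 2061.
Oct has 31 days — 6 days to the end of Oct leaves 134.
Nov has 30 days (104 left).
Dec has 31 days (73 left).
Jan has 31 days (42 left).
Feb has 28 days (14 left).
14 days into Mar → Mar 14, 2062.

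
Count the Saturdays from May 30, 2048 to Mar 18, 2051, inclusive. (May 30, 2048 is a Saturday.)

May 30, 2048 is a Saturday; the first Saturday on or after it is May 30, 2048.
From May 30, 2048 to Mar 18, 2051: 215 + 365 + 365 + 77 = 1022 days (rest of 2048, 2049, 2050, to Mar 18, 2051 in 2051).
1022 ÷ 7 = 146 full weeks with remainder 0, so 146 more Saturdays after the first → 147.

147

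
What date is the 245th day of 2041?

Sep 2, 2041

Jan has 31 days (245 − 31 = 214 remain).
Feb has 28 days (214 − 28 = 186 remain).
Mar has 31 days (186 − 31 = 155 remain).
Apr has 30 days (155 − 30 = 125 remain).
May has 31 days (125 − 31 = 94 remain).
Jun has 30 days (94 − 30 = 64 remain).
Jul has 31 days (64 − 31 = 33 remain).
Aug has 31 days (33 − 31 = 2 remain).
2 into Sep → Sep 2.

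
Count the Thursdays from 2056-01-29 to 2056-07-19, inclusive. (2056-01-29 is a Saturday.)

24

2056-01-29 is a Saturday; the first Thursday on or after it is 2056-02-03 (5 days later).
From 2056-02-03 to 2056-07-19: 26 + 31 + 30 + 31 + 30 + 19 = 167 days (rest of February, March, April, May, June, July).
167 ÷ 7 = 23 full weeks with remainder 6, so 23 more Thursdays after the first → 24.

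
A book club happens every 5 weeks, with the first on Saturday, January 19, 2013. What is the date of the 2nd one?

February 23, 2013

The 2nd occurrence is 1 interval after the first: 1 × 35 = 35 days after January 19, 2013.
January has 31 days — 12 days to the end of January leaves 23.
23 days into February → February 23, 2013.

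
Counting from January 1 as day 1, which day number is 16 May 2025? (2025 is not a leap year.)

Days in months before May: 31 + 28 + 31 + 30 = 120.
Plus 16 days into May → day 136.

136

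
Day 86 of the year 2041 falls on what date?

March 27, 2041

January has 31 days (86 − 31 = 55 remain).
February has 28 days (55 − 28 = 27 remain).
27 into March → March 27.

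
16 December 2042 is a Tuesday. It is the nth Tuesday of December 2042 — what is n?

3rd

Day 16 falls in week ⌈16/7⌉ of the month.
Days 1–7 hold the 1st Tuesday, 8–14 the 2nd, 15–21 the 3rd, 22–28 the 4th, 29–31 the 5th.
16 is in the range for the 3rd.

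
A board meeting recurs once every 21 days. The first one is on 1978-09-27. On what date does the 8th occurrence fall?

1979-02-21

The 8th occurrence is 7 intervals after the first: 7 × 21 = 147 days after 1978-09-27.
September has 30 days — 3 days to the end of September leaves 144.
October has 31 days (113 left).
November has 30 days (83 left).
December has 31 days (52 left).
January has 31 days (21 left).
21 days into February → 1979-02-21.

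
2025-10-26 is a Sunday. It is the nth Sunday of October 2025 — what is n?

Day 26 falls in week ⌈26/7⌉ of the month.
Days 1–7 hold the 1st Sunday, 8–14 the 2nd, 15–21 the 3rd, 22–28 the 4th, 29–31 the 5th.
26 is in the range for the 4th.

4th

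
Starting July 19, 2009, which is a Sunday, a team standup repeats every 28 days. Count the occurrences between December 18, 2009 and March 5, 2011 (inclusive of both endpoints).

Occurrences land 28·i days after July 19, 2009 for i = 0, 1, 2, …
December 18, 2009 is 152 days after the start; 152 ÷ 28 = 5 remainder 12; since the remainder is 12, round up to i = 6. First occurrence in the window: #7 on January 3, 2010 (6×28 = 168 days in).
March 5, 2011 is 594 days after the start; 594 ÷ 28 = 21 remainder 6. Last occurrence in the window: #22 on February 27, 2011.
Occurrences #7 through #22: 16 in total.

16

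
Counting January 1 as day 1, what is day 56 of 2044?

25 February 2044

January has 31 days (56 − 31 = 25 remain).
25 into February → February 25.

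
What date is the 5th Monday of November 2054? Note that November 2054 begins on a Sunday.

November 2054 begins on a Sunday, so the first Monday is November 2 (1 day later).
The 5th Monday is 4 weeks later: 2 + 28 = 30.

2054-11-30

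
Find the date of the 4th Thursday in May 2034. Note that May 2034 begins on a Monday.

May 25, 2034

May 2034 begins on a Monday, so the first Thursday is May 4 (3 days later).
The 4th Thursday is 3 weeks later: 4 + 21 = 25.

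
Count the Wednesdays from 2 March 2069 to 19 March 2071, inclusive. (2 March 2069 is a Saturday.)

107

2 March 2069 is a Saturday; the first Wednesday on or after it is 6 March 2069 (4 days later).
From 6 March 2069 to 19 March 2071: 300 + 365 + 78 = 743 days (rest of 2069, 2070, to 19 March 2071 in 2071).
743 ÷ 7 = 106 full weeks with remainder 1, so 106 more Wednesdays after the first → 107.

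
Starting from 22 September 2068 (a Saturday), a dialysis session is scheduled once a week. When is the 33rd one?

4 May 2069

The 33rd occurrence is 32 intervals after the first: 32 × 7 = 224 days after 22 September 2068.
September has 30 days — 8 days to the end of September leaves 216.
October has 31 days (185 left).
November has 30 days (155 left).
December has 31 days (124 left).
January has 31 days (93 left).
February has 28 days (65 left).
March has 31 days (34 left).
April has 30 days (4 left).
4 days into May → 4 May 2069.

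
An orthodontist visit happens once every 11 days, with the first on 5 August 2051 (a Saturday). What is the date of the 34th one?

2 August 2052

The 34th occurrence is 33 intervals after the first: 33 × 11 = 363 days after 5 August 2051.
August has 31 days — 26 days to the end of August leaves 337.
September has 30 days (307 left).
October has 31 days (276 left).
November has 30 days (246 left).
December has 31 days (215 left).
January has 31 days (184 left).
February has 29 days (155 left).
March has 31 days (124 left).
April has 30 days (94 left).
May has 31 days (63 left).
June has 30 days (33 left).
July has 31 days (2 left).
2 days into August → 2 August 2052.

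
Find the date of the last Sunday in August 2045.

August 27, 2045

August 2045 begins on a Tuesday, so the first Sunday is August 6 (5 days later).
August 2045 has 31 days. Adding weeks: 6, 13, 20, 27 — the last one ≤ 31 is the 27th.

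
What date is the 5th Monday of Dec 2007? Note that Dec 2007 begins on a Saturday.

Dec 2007 begins on a Saturday, so the first Monday is Dec 3 (2 days later).
The 5th Monday is 4 weeks later: 3 + 28 = 31.

Dec 31, 2007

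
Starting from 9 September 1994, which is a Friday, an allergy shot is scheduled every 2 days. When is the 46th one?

8 December 1994

The 46th occurrence is 45 intervals after the first: 45 × 2 = 90 days after 9 September 1994.
September has 30 days — 21 days to the end of September leaves 69.
October has 31 days (38 left).
November has 30 days (8 left).
8 days into December → 8 December 1994.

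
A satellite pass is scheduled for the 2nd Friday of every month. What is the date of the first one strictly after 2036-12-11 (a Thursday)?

2036-12-12

December 2036 starts on a Monday; its first Friday is the 5th, so the 2nd Friday is the 12th — 2036-12-12.
2036-12-12 is after 2036-12-11, so that is the next one.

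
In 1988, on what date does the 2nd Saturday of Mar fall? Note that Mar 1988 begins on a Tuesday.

Mar 1988 begins on a Tuesday, so the first Saturday is Mar 5 (4 days later).
The 2nd Saturday is 1 weeks later: 5 + 7 = 12.

Mar 12, 1988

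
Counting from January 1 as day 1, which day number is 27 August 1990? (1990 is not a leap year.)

239

Days in months before August: 31 + 28 + 31 + 30 + 31 + 30 + 31 = 212.
Plus 27 days into August → day 239.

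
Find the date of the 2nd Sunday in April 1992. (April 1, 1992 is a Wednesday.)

April 12, 1992

April 1992 begins on a Wednesday, so the first Sunday is April 5 (4 days later).
The 2nd Sunday is 1 weeks later: 5 + 7 = 12.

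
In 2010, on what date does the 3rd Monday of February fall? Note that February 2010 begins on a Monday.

February 2010 begins on a Monday, so the first Monday is February 1.
The 3rd Monday is 2 weeks later: 1 + 14 = 15.

February 15, 2010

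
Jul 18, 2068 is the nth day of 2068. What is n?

200

Days in months before Jul: 31 + 29 + 31 + 30 + 31 + 30 = 182.
Plus 18 days into Jul → day 200.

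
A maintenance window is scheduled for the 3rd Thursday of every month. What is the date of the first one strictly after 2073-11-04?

2073-11-16

November 2073 starts on a Wednesday; its first Thursday is the 2nd, so the 3rd Thursday is the 16th — 2073-11-16.
2073-11-16 is after 2073-11-04, so that is the next one.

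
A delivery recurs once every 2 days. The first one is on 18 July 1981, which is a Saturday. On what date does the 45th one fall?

14 October 1981

The 45th occurrence is 44 intervals after the first: 44 × 2 = 88 days after 18 July 1981.
July has 31 days — 13 days to the end of July leaves 75.
August has 31 days (44 left).
September has 30 days (14 left).
14 days into October → 14 October 1981.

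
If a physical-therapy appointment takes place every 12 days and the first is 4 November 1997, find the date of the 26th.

The 26th occurrence is 25 intervals after the first: 25 × 12 = 300 days after 4 November 1997.
November has 30 days — 26 days to the end of November leaves 274.
December has 31 days (243 left).
January has 31 days (212 left).
February has 28 days (184 left).
March has 31 days (153 left).
April has 30 days (123 left).
May has 31 days (92 left).
June has 30 days (62 left).
July has 31 days (31 left).
31 days into August → 31 August 1998.

31 August 1998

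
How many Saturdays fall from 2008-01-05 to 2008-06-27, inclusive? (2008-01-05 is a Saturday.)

2008-01-05 is a Saturday; the first Saturday on or after it is 2008-01-05.
From 2008-01-05 to 2008-06-27: 26 + 29 + 31 + 30 + 31 + 27 = 174 days (rest of January, February, March, April, May, June).
174 ÷ 7 = 24 full weeks with remainder 6, so 24 more Saturdays after the first → 25.

25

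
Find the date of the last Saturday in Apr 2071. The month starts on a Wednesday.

Apr 25, 2071

Apr 2071 begins on a Wednesday, so the first Saturday is Apr 4 (3 days later).
Apr 2071 has 30 days. Adding weeks: 4, 11, 18, 25 — the last one ≤ 30 is the 25th.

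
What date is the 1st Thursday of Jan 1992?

Jan 2, 1992

Jan 1992 begins on a Wednesday, so the first Thursday is Jan 2 (1 day later).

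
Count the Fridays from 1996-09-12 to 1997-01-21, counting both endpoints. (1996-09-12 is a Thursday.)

19

1996-09-12 is a Thursday; the first Friday on or after it is 1996-09-13 (1 day later).
From 1996-09-13 to 1997-01-21: 17 + 31 + 30 + 31 + 21 = 130 days (rest of September, October, November, December, January).
130 ÷ 7 = 18 full weeks with remainder 4, so 18 more Fridays after the first → 19.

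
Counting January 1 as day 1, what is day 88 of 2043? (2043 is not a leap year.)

March 29, 2043

January has 31 days (88 − 31 = 57 remain).
February has 28 days (57 − 28 = 29 remain).
29 into March → March 29.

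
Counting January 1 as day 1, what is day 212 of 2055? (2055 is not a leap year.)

July 31, 2055

January has 31 days (212 − 31 = 181 remain).
February has 28 days (181 − 28 = 153 remain).
March has 31 days (153 − 31 = 122 remain).
April has 30 days (122 − 30 = 92 remain).
May has 31 days (92 − 31 = 61 remain).
June has 30 days (61 − 30 = 31 remain).
31 into July → July 31.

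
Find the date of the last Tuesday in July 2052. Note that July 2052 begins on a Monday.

July 30, 2052

July 2052 begins on a Monday, so the first Tuesday is July 2 (1 day later).
July 2052 has 31 days. Adding weeks: 2, 9, 16, 23, 30 — the last one ≤ 31 is the 30th.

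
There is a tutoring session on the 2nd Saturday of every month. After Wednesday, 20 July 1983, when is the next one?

13 August 1983

July 1983 starts on a Friday; its first Saturday is the 2nd, so the 2nd Saturday is the 9th — 9 July 1983.
That is not after 20 July 1983, so look at August 1983.
August 1983 starts on a Monday; its first Saturday is the 6th, so the 2nd Saturday is the 13th — 13 August 1983.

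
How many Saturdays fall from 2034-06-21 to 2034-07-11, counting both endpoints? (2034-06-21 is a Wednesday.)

2034-06-21 is a Wednesday; the first Saturday on or after it is 2034-06-24 (3 days later).
From 2034-06-24 to 2034-07-11: 6 + 11 = 17 days (rest of June, July).
17 ÷ 7 = 2 full weeks with remainder 3, so 2 more Saturdays after the first → 3.

3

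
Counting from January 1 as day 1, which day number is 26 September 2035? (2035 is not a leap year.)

269

Days in months before September: 31 + 28 + 31 + 30 + 31 + 30 + 31 + 31 = 243.
Plus 26 days into September → day 269.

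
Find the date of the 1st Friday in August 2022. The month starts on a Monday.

2022-08-05

August 2022 begins on a Monday, so the first Friday is August 5 (4 days later).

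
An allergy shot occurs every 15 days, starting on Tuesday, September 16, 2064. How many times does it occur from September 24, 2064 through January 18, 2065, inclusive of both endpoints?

Occurrences land 15·i days after September 16, 2064 for i = 0, 1, 2, …
September 24, 2064 is 8 days after the start; 8 ÷ 15 = 0 remainder 8; since the remainder is 8, round up to i = 1. First occurrence in the window: #2 on October 1, 2064 (1×15 = 15 days in).
January 18, 2065 is 124 days after the start; 124 ÷ 15 = 8 remainder 4. Last occurrence in the window: #9 on January 14, 2065.
Occurrences #2 through #9: 8 in total.

8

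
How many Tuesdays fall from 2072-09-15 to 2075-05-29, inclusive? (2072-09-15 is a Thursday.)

141

2072-09-15 is a Thursday; the first Tuesday on or after it is 2072-09-20 (5 days later).
From 2072-09-20 to 2075-05-29: 102 + 365 + 365 + 149 = 981 days (rest of 2072, 2073, 2074, to 2075-05-29 in 2075).
981 ÷ 7 = 140 full weeks with remainder 1, so 140 more Tuesdays after the first → 141.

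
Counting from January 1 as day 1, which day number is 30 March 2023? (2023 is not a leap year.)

89

Days in months before March: 31 + 28 = 59.
Plus 30 days into March → day 89.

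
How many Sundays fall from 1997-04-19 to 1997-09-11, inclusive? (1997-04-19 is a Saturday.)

1997-04-19 is a Saturday; the first Sunday on or after it is 1997-04-20 (1 day later).
From 1997-04-20 to 1997-09-11: 10 + 31 + 30 + 31 + 31 + 11 = 144 days (rest of April, May, June, July, August, September).
144 ÷ 7 = 20 full weeks with remainder 4, so 20 more Sundays after the first → 21.

21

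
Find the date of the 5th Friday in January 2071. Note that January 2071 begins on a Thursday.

2071-01-30

January 2071 begins on a Thursday, so the first Friday is January 2 (1 day later).
The 5th Friday is 4 weeks later: 2 + 28 = 30.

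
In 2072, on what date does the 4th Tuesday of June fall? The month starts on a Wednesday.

June 28, 2072

June 2072 begins on a Wednesday, so the first Tuesday is June 7 (6 days later).
The 4th Tuesday is 3 weeks later: 7 + 21 = 28.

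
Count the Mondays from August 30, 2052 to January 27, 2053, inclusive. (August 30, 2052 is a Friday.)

22

August 30, 2052 is a Friday; the first Monday on or after it is September 2, 2052 (3 days later).
From September 2, 2052 to January 27, 2053: 28 + 31 + 30 + 31 + 27 = 147 days (rest of September, October, November, December, January).
147 ÷ 7 = 21 full weeks with remainder 0, so 21 more Mondays after the first → 22.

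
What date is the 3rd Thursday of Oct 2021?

The first Thursday of Oct 2021 is Oct 7.
The 3rd Thursday is 2 weeks later: 7 + 14 = 21.

Oct 21, 2021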